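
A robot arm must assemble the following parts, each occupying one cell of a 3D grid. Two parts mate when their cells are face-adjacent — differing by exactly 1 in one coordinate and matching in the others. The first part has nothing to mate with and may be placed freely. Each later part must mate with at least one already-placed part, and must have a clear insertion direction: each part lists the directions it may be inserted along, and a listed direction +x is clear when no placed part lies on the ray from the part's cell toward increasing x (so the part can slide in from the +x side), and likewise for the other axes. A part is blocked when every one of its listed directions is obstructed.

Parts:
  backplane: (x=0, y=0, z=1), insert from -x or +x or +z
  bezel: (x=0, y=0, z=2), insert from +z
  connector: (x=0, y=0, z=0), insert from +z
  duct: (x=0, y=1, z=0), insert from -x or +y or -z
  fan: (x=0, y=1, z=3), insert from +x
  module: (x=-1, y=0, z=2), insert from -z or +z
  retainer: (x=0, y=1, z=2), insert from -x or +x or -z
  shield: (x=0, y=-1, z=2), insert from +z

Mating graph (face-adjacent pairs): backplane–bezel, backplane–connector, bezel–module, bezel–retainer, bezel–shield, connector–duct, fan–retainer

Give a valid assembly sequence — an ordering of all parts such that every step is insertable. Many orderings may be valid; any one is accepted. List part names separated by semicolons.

duct; connector; backplane; bezel; retainer; shield; module; fan

1. duct@(0, 1, 0) [-x clear] — {duct}
2. connector@(0, 0, 0) [+z clear] — {connector, duct}
3. backplane@(0, 0, 1) [-x clear] — {backplane, connector, duct}
4. bezel@(0, 0, 2) [+z clear] — {backplane, bezel, connector, duct}
5. retainer@(0, 1, 2) [-x clear] — {backplane, bezel, connector, duct, retainer}
6. shield@(0, -1, 2) [+z clear] — {backplane, bezel, connector, duct, retainer, shield}
7. module@(-1, 0, 2) [-z clear] — {backplane, bezel, connector, duct, module, retainer, shield}
8. fan@(0, 1, 3) [+x clear] — {backplane, bezel, connector, duct, fan, module, retainer, shield}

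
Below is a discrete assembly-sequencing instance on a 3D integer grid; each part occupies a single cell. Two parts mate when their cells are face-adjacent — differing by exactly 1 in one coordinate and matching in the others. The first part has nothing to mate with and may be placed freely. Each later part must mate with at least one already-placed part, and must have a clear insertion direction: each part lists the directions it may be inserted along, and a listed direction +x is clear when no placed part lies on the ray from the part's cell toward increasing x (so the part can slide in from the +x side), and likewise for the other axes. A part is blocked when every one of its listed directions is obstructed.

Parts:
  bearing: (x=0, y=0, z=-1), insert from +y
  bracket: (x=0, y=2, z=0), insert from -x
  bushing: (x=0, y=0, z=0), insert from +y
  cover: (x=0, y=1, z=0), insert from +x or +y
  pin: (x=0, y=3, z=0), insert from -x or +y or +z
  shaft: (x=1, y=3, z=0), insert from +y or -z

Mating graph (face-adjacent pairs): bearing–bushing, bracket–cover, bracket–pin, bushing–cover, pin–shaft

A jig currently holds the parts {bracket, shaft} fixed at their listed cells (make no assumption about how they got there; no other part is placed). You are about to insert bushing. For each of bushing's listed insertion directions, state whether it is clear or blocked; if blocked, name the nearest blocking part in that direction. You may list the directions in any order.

+y: blocked by bracket

+y: nearest on ray is bracket@(0, 2, 0) ⇒ blocked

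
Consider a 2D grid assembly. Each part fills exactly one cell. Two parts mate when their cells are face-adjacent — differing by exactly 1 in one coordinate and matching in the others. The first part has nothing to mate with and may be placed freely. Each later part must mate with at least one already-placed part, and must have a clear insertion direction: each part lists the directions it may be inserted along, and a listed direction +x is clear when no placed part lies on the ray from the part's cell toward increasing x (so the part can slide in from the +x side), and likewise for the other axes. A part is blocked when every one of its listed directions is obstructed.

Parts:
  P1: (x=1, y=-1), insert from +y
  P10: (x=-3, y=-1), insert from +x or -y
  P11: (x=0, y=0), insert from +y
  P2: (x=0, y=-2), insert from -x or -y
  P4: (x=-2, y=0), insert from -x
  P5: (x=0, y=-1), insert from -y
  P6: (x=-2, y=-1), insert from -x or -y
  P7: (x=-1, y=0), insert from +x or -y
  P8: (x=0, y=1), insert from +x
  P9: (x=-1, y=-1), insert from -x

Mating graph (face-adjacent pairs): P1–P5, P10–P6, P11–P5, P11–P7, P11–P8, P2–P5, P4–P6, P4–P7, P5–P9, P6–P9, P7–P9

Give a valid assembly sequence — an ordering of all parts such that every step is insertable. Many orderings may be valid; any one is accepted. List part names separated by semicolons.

1. P4@(-2, 0) [-x clear] — {P4}
2. P7@(-1, 0) [+x clear] — {P4, P7}
3. P9@(-1, -1) [-x clear] — {P4, P7, P9}
4. P6@(-2, -1) [-x clear] — {P4, P6, P7, P9}
5. P10@(-3, -1) [-y clear] — {P10, P4, P6, P7, P9}
6. P11@(0, 0) [+y clear] — {P10, P11, P4, P6, P7, P9}
7. P8@(0, 1) [+x clear] — {P10, P11, P4, P6, P7, P8, P9}
8. P5@(0, -1) [-y clear] — {P10, P11, P4, P5, P6, P7, P8, P9}
9. P1@(1, -1) [+y clear] — {P1, P10, P11, P4, P5, P6, P7, P8, P9}
10. P2@(0, -2) [-x clear] — {P1, P10, P11, P2, P4, P5, P6, P7, P8, P9}

P4; P7; P9; P6; P10; P11; P8; P5; P1; P2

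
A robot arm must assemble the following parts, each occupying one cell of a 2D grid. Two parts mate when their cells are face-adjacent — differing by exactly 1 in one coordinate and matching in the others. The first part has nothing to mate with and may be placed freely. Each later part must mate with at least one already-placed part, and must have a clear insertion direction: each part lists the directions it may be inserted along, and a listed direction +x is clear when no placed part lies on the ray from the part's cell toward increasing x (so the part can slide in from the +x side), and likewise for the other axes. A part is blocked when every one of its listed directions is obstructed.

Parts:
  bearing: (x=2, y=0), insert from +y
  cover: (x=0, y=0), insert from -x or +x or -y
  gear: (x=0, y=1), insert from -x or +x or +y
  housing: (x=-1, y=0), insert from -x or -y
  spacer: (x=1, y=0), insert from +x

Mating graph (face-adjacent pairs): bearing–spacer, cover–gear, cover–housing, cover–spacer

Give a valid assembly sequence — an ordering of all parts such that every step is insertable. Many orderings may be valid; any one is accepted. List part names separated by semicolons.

cover; housing; spacer; bearing; gear

1. cover@(0, 0) [-x clear] — {cover}
2. housing@(-1, 0) [-x clear] — {cover, housing}
3. spacer@(1, 0) [+x clear] — {cover, housing, spacer}
4. bearing@(2, 0) [+y clear] — {bearing, cover, housing, spacer}
5. gear@(0, 1) [-x clear] — {bearing, cover, gear, housing, spacer}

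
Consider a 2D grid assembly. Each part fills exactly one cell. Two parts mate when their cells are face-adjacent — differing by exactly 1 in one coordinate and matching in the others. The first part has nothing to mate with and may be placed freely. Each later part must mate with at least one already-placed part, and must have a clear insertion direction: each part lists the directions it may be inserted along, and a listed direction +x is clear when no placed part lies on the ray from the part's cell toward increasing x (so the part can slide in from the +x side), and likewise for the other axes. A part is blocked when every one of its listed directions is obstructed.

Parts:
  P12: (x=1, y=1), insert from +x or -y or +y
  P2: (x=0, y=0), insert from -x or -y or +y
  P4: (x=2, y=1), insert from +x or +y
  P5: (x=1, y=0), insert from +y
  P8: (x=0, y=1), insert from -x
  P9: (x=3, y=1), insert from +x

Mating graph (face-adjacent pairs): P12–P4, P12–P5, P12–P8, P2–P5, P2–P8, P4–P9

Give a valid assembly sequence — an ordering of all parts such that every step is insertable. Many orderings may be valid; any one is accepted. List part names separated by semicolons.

P8; P2; P5; P12; P4; P9

1. P8@(0, 1) [-x clear] — {P8}
2. P2@(0, 0) [-x clear] — {P2, P8}
3. P5@(1, 0) [+y clear] — {P2, P5, P8}
4. P12@(1, 1) [+x clear] — {P12, P2, P5, P8}
5. P4@(2, 1) [+x clear] — {P12, P2, P4, P5, P8}
6. P9@(3, 1) [+x clear] — {P12, P2, P4, P5, P8, P9}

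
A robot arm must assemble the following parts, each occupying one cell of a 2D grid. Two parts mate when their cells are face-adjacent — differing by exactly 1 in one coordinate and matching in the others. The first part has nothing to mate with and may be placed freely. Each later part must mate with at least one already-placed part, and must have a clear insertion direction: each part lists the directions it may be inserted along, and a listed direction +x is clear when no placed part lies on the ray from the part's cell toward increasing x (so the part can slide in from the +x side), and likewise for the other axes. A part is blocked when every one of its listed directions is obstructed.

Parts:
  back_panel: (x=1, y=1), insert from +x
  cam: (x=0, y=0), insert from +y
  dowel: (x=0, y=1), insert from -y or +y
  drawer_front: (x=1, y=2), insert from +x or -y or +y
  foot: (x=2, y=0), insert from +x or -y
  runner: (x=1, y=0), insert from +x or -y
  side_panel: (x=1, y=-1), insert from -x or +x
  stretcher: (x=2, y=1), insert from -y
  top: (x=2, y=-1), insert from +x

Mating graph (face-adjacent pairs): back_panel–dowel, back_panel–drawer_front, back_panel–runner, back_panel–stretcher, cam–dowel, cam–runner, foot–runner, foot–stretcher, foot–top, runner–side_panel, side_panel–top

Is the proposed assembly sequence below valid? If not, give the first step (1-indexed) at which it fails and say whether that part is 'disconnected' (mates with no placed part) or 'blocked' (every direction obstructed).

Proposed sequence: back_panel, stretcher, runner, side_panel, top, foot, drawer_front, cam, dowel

1. back_panel@(1, 1) [+x clear] — {back_panel}
2. stretcher@(2, 1) [-y clear] — {back_panel, stretcher}
3. runner@(1, 0) [+x clear] — {back_panel, runner, stretcher}
4. side_panel@(1, -1) [-x clear] — {back_panel, runner, side_panel, stretcher}
5. top@(2, -1) [+x clear] — {back_panel, runner, side_panel, stretcher, top}
6. foot@(2, 0) [+x clear] — {back_panel, foot, runner, side_panel, stretcher, top}
7. drawer_front@(1, 2) [+x clear] — {back_panel, drawer_front, foot, runner, side_panel, stretcher, top}
8. cam@(0, 0) [+y clear] — {back_panel, cam, drawer_front, foot, runner, side_panel, stretcher, top}
9. dowel@(0, 1) [+y clear] — {back_panel, cam, dowel, drawer_front, foot, runner, side_panel, stretcher, top}

Valid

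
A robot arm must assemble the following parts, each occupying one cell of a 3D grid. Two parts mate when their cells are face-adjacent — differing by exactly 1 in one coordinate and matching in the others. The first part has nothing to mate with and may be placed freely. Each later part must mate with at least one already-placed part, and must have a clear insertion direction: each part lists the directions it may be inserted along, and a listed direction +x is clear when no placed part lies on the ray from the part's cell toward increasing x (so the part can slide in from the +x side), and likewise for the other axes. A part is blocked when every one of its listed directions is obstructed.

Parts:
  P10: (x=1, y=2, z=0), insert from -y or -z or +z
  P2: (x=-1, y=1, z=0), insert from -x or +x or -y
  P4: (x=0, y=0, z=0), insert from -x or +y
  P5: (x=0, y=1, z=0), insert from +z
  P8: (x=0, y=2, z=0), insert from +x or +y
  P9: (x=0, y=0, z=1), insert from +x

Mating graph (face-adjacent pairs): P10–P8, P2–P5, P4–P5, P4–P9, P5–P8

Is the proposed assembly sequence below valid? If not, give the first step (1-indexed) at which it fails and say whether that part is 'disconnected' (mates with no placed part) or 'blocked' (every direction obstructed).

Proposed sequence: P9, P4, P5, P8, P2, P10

1. P9@(0, 0, 1) [+x clear] — {P9}
2. P4@(0, 0, 0) [-x clear] — {P4, P9}
3. P5@(0, 1, 0) [+z clear] — {P4, P5, P9}
4. P8@(0, 2, 0) [+x clear] — {P4, P5, P8, P9}
5. P2@(-1, 1, 0) [-x clear] — {P2, P4, P5, P8, P9}
6. P10@(1, 2, 0) [-y clear] — {P10, P2, P4, P5, P8, P9}

Valid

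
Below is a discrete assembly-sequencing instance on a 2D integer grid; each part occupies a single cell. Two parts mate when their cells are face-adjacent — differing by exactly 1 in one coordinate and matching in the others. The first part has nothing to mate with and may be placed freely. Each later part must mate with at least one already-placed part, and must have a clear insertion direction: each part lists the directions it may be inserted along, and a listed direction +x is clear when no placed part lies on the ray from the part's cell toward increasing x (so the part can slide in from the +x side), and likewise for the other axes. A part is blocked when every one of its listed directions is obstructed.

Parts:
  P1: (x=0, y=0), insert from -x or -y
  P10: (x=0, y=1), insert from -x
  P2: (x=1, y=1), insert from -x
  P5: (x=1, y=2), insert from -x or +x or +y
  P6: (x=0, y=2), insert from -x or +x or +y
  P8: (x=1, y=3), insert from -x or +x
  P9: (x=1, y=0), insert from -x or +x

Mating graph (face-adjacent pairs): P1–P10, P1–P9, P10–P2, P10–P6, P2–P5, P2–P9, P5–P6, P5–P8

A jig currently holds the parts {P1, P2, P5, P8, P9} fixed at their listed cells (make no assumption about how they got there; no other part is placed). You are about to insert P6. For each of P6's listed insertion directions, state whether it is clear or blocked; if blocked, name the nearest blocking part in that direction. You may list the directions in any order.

-x: ray from P6(0, 2) has no placed part ⇒ clear
+x: nearest on ray is P5@(1, 2) ⇒ blocked
+y: ray from P6(0, 2) has no placed part ⇒ clear

+x: blocked by P5; +y: clear; -x: clear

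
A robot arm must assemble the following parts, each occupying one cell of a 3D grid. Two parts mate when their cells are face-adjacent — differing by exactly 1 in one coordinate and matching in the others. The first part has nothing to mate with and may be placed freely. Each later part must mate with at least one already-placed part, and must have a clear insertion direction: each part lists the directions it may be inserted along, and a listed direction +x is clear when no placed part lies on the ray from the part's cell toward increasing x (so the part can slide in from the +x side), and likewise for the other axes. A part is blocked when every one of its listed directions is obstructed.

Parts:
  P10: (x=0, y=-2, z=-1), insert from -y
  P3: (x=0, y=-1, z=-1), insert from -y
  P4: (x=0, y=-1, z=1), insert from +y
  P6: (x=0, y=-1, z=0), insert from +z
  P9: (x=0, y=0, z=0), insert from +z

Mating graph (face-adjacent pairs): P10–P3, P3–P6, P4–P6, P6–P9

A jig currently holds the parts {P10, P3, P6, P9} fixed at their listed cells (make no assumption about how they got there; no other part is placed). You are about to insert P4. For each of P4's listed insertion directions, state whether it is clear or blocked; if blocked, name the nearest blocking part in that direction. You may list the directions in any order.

+y: ray from P4(0, -1, 1) has no placed part ⇒ clear

+y: clear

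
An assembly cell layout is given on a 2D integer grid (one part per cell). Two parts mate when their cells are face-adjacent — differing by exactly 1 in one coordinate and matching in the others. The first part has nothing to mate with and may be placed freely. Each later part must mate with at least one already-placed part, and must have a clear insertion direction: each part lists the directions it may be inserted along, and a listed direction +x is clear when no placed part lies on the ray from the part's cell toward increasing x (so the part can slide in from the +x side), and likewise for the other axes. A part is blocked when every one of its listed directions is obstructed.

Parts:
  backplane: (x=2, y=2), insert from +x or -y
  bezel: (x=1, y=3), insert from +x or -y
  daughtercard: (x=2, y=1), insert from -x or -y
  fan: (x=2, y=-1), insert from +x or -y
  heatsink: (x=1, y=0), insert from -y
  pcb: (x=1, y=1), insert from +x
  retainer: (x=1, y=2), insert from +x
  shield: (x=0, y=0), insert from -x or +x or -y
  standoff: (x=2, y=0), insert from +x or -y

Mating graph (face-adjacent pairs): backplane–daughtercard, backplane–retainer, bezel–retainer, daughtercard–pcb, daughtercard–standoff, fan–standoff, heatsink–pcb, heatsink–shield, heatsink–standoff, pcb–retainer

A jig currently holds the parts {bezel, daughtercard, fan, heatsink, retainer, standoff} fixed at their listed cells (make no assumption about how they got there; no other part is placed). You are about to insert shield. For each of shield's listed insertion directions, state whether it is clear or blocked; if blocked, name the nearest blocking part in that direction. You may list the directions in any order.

+x: blocked by heatsink; -x: clear; -y: clear

-x: ray from shield(0, 0) has no placed part ⇒ clear
+x: nearest on ray is heatsink@(1, 0) ⇒ blocked
-y: ray from shield(0, 0) has no placed part ⇒ clear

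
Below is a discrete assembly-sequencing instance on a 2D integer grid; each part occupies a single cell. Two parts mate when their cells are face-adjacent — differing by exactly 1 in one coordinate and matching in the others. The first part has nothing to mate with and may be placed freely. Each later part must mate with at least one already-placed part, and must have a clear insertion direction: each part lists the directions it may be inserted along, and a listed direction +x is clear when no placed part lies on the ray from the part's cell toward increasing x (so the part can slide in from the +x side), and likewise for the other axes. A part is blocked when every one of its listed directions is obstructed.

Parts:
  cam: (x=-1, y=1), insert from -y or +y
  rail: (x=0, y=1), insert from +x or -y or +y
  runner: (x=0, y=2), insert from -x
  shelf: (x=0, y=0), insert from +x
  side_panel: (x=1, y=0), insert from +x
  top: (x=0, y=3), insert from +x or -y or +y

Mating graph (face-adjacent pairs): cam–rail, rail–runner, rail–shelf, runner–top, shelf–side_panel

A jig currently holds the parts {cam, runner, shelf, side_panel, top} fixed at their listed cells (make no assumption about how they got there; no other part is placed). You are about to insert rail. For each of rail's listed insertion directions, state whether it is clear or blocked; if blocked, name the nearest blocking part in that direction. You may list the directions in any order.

+x: clear; +y: blocked by runner; -y: blocked by shelf

+x: ray from rail(0, 1) has no placed part ⇒ clear
-y: nearest on ray is shelf@(0, 0) ⇒ blocked
+y: nearest on ray is runner@(0, 2) ⇒ blocked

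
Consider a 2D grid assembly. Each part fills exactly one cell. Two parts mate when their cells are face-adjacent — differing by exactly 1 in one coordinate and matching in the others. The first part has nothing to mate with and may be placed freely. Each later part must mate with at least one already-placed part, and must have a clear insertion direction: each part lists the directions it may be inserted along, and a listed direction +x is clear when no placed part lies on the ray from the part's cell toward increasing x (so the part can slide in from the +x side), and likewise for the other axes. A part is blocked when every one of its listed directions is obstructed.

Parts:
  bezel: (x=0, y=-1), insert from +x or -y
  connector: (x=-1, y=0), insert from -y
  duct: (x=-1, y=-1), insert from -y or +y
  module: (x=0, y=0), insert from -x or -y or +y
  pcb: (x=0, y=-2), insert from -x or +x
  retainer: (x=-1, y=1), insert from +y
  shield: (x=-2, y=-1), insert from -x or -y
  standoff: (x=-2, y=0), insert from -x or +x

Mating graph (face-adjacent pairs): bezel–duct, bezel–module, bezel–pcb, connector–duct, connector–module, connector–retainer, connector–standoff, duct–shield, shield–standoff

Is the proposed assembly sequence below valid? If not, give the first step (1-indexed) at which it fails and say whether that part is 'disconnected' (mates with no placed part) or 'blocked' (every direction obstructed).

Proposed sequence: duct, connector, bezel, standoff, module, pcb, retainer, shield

Invalid at step 2 (blocked)

1. duct@(-1, -1) [-y clear] — {duct}
2. connector@(-1, 0) — -y all obstructed ⇒ blocked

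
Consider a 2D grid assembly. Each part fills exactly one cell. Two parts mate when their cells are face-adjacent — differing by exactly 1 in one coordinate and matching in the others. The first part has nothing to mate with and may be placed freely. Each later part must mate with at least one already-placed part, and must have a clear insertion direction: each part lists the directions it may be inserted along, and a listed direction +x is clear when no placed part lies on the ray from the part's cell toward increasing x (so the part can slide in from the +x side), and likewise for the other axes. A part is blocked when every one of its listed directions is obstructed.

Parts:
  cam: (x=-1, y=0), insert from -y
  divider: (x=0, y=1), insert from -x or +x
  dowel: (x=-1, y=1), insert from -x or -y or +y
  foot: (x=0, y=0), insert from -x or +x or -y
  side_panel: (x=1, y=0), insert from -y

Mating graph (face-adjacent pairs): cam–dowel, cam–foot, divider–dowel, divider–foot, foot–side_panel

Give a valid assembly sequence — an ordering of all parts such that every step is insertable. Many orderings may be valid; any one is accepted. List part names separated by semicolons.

side_panel; foot; divider; cam; dowel

1. side_panel@(1, 0) [-y clear] — {side_panel}
2. foot@(0, 0) [-x clear] — {foot, side_panel}
3. divider@(0, 1) [-x clear] — {divider, foot, side_panel}
4. cam@(-1, 0) [-y clear] — {cam, divider, foot, side_panel}
5. dowel@(-1, 1) [-x clear] — {cam, divider, dowel, foot, side_panel}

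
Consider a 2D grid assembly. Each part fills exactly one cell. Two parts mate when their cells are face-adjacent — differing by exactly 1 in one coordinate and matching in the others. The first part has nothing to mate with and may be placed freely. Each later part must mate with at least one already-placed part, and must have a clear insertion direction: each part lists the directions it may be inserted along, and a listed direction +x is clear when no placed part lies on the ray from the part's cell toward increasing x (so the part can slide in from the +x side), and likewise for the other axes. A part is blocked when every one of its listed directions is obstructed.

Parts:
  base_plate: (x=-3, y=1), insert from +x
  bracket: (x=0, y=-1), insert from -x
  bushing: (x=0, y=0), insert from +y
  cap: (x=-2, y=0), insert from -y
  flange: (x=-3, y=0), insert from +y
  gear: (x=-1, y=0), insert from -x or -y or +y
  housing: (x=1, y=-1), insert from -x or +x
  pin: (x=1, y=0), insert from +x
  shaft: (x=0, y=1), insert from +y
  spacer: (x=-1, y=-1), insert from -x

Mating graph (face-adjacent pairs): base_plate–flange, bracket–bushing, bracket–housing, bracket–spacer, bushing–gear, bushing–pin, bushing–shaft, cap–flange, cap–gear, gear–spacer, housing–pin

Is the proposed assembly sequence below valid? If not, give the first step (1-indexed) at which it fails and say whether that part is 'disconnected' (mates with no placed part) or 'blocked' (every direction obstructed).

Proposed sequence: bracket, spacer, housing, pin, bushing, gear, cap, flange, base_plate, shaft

1. bracket@(0, -1) [-x clear] — {bracket}
2. spacer@(-1, -1) [-x clear] — {bracket, spacer}
3. housing@(1, -1) [+x clear] — {bracket, housing, spacer}
4. pin@(1, 0) [+x clear] — {bracket, housing, pin, spacer}
5. bushing@(0, 0) [+y clear] — {bracket, bushing, housing, pin, spacer}
6. gear@(-1, 0) [-x clear] — {bracket, bushing, gear, housing, pin, spacer}
7. cap@(-2, 0) [-y clear] — {bracket, bushing, cap, gear, housing, pin, spacer}
8. flange@(-3, 0) [+y clear] — {bracket, bushing, cap, flange, gear, housing, pin, spacer}
9. base_plate@(-3, 1) [+x clear] — {base_plate, bracket, bushing, cap, flange, gear, housing, pin, spacer}
10. shaft@(0, 1) [+y clear] — {base_plate, bracket, bushing, cap, flange, gear, housing, pin, shaft, spacer}

Valid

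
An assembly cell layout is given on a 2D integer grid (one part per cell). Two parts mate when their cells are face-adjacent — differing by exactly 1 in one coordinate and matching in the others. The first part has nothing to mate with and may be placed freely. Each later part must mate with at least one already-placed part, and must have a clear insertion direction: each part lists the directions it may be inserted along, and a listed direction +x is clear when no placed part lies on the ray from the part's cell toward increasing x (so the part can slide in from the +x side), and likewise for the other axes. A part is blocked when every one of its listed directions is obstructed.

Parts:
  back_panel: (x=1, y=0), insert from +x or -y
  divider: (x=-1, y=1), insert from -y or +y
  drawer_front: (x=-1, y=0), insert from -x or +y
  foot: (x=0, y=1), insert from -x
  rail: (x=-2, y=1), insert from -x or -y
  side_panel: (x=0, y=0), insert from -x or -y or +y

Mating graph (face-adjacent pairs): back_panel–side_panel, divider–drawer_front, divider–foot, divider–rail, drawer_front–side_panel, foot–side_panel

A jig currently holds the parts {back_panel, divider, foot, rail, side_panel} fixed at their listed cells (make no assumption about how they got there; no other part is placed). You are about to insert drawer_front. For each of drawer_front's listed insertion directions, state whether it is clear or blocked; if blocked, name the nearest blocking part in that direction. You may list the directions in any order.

-x: ray from drawer_front(-1, 0) has no placed part ⇒ clear
+y: nearest on ray is divider@(-1, 1) ⇒ blocked

+y: blocked by divider; -x: clear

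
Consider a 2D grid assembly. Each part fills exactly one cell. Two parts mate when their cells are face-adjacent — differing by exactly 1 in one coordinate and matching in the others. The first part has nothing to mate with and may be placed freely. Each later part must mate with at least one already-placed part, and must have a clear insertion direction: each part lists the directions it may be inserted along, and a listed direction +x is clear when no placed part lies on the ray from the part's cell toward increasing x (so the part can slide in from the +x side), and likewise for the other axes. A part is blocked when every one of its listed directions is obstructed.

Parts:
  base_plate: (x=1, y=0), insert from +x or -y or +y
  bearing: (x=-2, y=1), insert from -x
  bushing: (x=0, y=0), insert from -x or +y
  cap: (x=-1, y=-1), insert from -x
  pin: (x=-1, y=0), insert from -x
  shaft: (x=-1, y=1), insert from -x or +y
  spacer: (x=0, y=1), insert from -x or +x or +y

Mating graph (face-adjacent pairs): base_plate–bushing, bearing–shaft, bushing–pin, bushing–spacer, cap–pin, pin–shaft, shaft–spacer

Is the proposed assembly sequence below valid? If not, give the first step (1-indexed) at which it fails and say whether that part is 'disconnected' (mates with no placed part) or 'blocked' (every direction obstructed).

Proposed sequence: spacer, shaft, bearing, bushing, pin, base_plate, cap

1. spacer@(0, 1) [-x clear] — {spacer}
2. shaft@(-1, 1) [-x clear] — {shaft, spacer}
3. bearing@(-2, 1) [-x clear] — {bearing, shaft, spacer}
4. bushing@(0, 0) [-x clear] — {bearing, bushing, shaft, spacer}
5. pin@(-1, 0) [-x clear] — {bearing, bushing, pin, shaft, spacer}
6. base_plate@(1, 0) [+x clear] — {base_plate, bearing, bushing, pin, shaft, spacer}
7. cap@(-1, -1) [-x clear] — {base_plate, bearing, bushing, cap, pin, shaft, spacer}

Valid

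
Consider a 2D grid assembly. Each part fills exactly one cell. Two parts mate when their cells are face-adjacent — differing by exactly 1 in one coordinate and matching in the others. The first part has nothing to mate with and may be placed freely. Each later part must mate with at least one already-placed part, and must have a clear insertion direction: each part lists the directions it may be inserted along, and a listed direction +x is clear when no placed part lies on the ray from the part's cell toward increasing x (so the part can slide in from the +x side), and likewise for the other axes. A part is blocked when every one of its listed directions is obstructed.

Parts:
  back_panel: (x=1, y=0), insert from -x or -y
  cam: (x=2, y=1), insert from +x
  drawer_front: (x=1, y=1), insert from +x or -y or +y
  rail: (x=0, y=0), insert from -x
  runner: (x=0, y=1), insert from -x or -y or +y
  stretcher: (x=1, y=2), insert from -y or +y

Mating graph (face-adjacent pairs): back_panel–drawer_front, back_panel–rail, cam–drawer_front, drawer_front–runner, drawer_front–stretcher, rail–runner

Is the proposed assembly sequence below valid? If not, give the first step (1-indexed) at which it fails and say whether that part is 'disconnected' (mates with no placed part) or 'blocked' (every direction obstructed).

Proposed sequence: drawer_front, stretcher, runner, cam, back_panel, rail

Valid

1. drawer_front@(1, 1) [+x clear] — {drawer_front}
2. stretcher@(1, 2) [+y clear] — {drawer_front, stretcher}
3. runner@(0, 1) [-x clear] — {drawer_front, runner, stretcher}
4. cam@(2, 1) [+x clear] — {cam, drawer_front, runner, stretcher}
5. back_panel@(1, 0) [-x clear] — {back_panel, cam, drawer_front, runner, stretcher}
6. rail@(0, 0) [-x clear] — {back_panel, cam, drawer_front, rail, runner, stretcher}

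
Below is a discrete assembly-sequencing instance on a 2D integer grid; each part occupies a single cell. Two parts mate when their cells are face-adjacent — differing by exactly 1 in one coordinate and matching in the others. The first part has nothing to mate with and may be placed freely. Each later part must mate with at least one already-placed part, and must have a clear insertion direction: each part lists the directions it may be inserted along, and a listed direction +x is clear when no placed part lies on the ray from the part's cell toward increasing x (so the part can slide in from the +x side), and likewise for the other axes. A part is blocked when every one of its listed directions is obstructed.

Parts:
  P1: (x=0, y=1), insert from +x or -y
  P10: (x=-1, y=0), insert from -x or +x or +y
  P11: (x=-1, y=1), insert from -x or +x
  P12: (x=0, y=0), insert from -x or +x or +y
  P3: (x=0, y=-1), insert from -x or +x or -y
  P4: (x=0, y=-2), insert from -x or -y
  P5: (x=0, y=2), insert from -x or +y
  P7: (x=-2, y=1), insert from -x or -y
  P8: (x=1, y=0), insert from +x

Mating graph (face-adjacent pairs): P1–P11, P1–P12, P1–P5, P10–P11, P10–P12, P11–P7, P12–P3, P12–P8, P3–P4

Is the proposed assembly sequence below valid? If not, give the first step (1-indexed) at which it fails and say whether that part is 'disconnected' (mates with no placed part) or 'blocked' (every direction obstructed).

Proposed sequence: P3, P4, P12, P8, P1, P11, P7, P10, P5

1. P3@(0, -1) [-x clear] — {P3}
2. P4@(0, -2) [-x clear] — {P3, P4}
3. P12@(0, 0) [-x clear] — {P12, P3, P4}
4. P8@(1, 0) [+x clear] — {P12, P3, P4, P8}
5. P1@(0, 1) [+x clear] — {P1, P12, P3, P4, P8}
6. P11@(-1, 1) [-x clear] — {P1, P11, P12, P3, P4, P8}
7. P7@(-2, 1) [-x clear] — {P1, P11, P12, P3, P4, P7, P8}
8. P10@(-1, 0) [-x clear] — {P1, P10, P11, P12, P3, P4, P7, P8}
9. P5@(0, 2) [-x clear] — {P1, P10, P11, P12, P3, P4, P5, P7, P8}

Valid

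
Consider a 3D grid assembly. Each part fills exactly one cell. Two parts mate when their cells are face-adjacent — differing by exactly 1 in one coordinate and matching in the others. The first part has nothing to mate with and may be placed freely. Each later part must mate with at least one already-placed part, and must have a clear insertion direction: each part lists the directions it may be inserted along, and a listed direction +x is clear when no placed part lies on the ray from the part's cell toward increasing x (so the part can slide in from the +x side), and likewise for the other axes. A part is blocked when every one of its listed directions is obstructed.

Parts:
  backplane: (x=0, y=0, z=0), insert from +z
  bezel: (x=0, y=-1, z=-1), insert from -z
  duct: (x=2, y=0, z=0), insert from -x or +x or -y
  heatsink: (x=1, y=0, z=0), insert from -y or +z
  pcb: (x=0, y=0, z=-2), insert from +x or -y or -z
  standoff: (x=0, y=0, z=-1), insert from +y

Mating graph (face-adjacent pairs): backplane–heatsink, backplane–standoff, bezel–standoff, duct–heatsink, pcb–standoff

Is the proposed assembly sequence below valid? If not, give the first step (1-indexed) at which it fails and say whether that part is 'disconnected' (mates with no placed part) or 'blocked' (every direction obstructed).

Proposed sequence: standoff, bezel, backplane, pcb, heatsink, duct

Valid

1. standoff@(0, 0, -1) [+y clear] — {standoff}
2. bezel@(0, -1, -1) [-z clear] — {bezel, standoff}
3. backplane@(0, 0, 0) [+z clear] — {backplane, bezel, standoff}
4. pcb@(0, 0, -2) [+x clear] — {backplane, bezel, pcb, standoff}
5. heatsink@(1, 0, 0) [-y clear] — {backplane, bezel, heatsink, pcb, standoff}
6. duct@(2, 0, 0) [+x clear] — {backplane, bezel, duct, heatsink, pcb, standoff}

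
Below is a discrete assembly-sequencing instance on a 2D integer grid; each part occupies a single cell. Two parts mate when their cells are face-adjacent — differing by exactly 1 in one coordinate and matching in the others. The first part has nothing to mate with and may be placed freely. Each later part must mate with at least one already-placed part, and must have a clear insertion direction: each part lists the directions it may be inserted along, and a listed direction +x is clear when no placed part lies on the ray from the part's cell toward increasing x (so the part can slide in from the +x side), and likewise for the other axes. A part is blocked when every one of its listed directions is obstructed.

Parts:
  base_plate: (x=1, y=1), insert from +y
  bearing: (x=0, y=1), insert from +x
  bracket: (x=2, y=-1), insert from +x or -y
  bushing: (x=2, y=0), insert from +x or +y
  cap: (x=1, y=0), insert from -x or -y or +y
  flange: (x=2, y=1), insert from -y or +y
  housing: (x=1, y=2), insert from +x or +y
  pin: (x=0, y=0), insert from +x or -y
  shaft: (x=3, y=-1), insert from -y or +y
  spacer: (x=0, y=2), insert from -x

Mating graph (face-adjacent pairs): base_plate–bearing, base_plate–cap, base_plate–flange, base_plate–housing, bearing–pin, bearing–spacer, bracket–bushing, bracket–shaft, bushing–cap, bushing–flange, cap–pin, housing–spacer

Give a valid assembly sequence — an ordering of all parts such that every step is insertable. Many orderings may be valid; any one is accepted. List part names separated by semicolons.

1. cap@(1, 0) [-x clear] — {cap}
2. bushing@(2, 0) [+x clear] — {bushing, cap}
3. bracket@(2, -1) [+x clear] — {bracket, bushing, cap}
4. pin@(0, 0) [-y clear] — {bracket, bushing, cap, pin}
5. shaft@(3, -1) [-y clear] — {bracket, bushing, cap, pin, shaft}
6. bearing@(0, 1) [+x clear] — {bearing, bracket, bushing, cap, pin, shaft}
7. base_plate@(1, 1) [+y clear] — {base_plate, bearing, bracket, bushing, cap, pin, shaft}
8. housing@(1, 2) [+x clear] — {base_plate, bearing, bracket, bushing, cap, housing, pin, shaft}
9. spacer@(0, 2) [-x clear] — {base_plate, bearing, bracket, bushing, cap, housing, pin, shaft, spacer}
10. flange@(2, 1) [+y clear] — {base_plate, bearing, bracket, bushing, cap, flange, housing, pin, shaft, spacer}

cap; bushing; bracket; pin; shaft; bearing; base_plate; housing; spacer; flange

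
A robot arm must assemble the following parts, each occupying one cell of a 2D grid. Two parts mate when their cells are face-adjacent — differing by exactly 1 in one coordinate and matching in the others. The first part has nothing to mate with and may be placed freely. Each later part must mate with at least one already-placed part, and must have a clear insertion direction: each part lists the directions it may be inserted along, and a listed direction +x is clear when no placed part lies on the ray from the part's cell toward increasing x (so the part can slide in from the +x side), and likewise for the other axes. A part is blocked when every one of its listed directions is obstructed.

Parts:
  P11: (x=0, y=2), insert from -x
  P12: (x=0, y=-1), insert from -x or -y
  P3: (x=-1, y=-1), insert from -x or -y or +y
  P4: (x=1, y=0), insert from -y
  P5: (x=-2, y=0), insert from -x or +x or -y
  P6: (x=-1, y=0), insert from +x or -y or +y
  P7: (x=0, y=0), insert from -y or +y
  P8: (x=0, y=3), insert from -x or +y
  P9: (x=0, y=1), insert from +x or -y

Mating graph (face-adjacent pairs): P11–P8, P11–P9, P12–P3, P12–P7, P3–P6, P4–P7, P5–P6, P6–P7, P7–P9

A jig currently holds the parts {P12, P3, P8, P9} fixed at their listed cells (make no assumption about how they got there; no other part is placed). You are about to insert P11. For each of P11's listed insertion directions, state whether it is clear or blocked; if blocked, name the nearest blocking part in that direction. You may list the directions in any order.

-x: ray from P11(0, 2) has no placed part ⇒ clear

-x: clear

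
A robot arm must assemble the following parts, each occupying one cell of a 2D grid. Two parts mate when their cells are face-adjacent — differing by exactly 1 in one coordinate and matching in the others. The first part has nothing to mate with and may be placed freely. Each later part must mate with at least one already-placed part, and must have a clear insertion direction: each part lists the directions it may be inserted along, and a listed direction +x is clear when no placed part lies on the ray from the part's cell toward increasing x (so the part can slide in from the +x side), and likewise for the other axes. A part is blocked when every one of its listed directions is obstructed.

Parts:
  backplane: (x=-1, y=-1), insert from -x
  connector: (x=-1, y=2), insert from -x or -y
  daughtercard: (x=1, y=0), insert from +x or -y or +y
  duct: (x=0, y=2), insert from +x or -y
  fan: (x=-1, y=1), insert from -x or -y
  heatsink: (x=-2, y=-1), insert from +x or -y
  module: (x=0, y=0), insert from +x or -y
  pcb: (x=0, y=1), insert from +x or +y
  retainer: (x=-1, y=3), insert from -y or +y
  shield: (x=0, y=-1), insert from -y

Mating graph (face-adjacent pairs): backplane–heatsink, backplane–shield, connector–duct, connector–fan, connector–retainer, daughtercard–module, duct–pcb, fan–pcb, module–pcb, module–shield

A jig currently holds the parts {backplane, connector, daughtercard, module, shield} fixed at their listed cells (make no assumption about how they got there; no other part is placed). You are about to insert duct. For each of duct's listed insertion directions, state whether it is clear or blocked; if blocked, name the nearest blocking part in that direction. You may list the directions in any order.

+x: ray from duct(0, 2) has no placed part ⇒ clear
-y: nearest on ray is module@(0, 0) ⇒ blocked

+x: clear; -y: blocked by module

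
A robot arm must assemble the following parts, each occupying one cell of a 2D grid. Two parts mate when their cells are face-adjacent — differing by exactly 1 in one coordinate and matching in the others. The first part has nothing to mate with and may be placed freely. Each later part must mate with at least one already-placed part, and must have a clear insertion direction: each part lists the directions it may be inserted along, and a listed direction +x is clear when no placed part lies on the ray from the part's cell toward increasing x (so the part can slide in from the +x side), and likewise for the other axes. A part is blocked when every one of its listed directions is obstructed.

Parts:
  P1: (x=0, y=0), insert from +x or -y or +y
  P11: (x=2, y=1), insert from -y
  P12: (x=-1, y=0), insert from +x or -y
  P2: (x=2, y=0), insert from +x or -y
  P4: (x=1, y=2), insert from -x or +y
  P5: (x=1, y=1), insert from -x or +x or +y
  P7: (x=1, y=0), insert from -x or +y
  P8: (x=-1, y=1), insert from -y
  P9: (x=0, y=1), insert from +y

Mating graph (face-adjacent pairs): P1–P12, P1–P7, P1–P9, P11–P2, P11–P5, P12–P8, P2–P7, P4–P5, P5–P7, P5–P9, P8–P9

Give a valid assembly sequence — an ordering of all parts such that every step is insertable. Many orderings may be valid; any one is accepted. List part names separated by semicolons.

P7; P5; P11; P9; P8; P12; P2; P1; P4

1. P7@(1, 0) [-x clear] — {P7}
2. P5@(1, 1) [-x clear] — {P5, P7}
3. P11@(2, 1) [-y clear] — {P11, P5, P7}
4. P9@(0, 1) [+y clear] — {P11, P5, P7, P9}
5. P8@(-1, 1) [-y clear] — {P11, P5, P7, P8, P9}
6. P12@(-1, 0) [-y clear] — {P11, P12, P5, P7, P8, P9}
7. P2@(2, 0) [+x clear] — {P11, P12, P2, P5, P7, P8, P9}
8. P1@(0, 0) [-y clear] — {P1, P11, P12, P2, P5, P7, P8, P9}
9. P4@(1, 2) [-x clear] — {P1, P11, P12, P2, P4, P5, P7, P8, P9}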